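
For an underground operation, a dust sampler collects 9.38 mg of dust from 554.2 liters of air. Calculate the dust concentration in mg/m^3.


Convert liters to m^3: 1 m^3 = 1000 L
Concentration = mass / volume * 1000
= 9.38 / 554.2 * 1000
= 0.01692529773 * 1000
= 16.9253 mg/m^3

16.9253 mg/m^3


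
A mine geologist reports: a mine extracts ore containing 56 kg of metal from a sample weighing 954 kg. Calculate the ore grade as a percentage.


Ore grade = (metal mass / ore mass) * 100
= (56 / 954) * 100
= 0.05870020964 * 100
= 5.87%

5.87%


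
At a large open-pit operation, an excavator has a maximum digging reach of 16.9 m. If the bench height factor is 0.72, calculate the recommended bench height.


Bench height = reach * factor
= 16.9 * 0.72
= 12.168 m

12.168 m


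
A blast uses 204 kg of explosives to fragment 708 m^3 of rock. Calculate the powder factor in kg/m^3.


0.2881 kg/m^3

Powder factor = explosive mass / rock volume
= 204 / 708
= 0.2881 kg/m^3


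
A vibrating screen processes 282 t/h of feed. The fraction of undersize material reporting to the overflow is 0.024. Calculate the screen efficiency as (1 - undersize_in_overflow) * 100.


97.6%

Screen efficiency = (1 - fraction of undersize in overflow) * 100
= (1 - 0.024) * 100
= 0.976 * 100
= 97.6%


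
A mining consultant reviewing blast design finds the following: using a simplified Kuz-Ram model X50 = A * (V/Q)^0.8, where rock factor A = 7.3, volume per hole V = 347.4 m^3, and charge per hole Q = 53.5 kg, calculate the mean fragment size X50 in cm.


Compute V/Q:
V/Q = 347.4 / 53.5 = 6.493457944
Raise to the power 0.8:
(V/Q)^0.8 = 6.493457944^0.8 = 4.466638713
Multiply by A:
X50 = 7.3 * 4.466638713
= 32.6065 cm

32.6065 cm


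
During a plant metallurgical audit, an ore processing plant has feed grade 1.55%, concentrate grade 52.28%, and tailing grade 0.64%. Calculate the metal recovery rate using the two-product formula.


Using the two-product formula:
R = 100 * c * (f - t) / (f * (c - t))
Numerator = 100 * 52.28 * (1.55 - 0.64)
= 100 * 52.28 * 0.91
= 4757.48
Denominator = 1.55 * (52.28 - 0.64)
= 1.55 * 51.64
= 80.042
R = 4757.48 / 80.042
= 59.4373%

59.4373%


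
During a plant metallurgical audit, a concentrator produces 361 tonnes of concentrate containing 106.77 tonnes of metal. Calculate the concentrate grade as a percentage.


Grade = (metal in concentrate / concentrate mass) * 100
= (106.77 / 361) * 100
= 0.2957617729 * 100
= 29.5762%

29.5762%


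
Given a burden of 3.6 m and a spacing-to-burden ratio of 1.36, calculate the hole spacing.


4.896 m

Spacing = burden * ratio
= 3.6 * 1.36
= 4.896 m


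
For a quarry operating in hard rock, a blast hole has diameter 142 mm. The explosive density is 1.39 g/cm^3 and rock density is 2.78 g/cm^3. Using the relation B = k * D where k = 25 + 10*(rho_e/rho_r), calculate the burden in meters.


4.26 m

First, compute k:
rho_e / rho_r = 1.39 / 2.78 = 0.5
k = 25 + 10 * 0.5 = 30
Then, compute burden:
B = k * D / 1000 = 30 * 142 / 1000
= 4260 / 1000
= 4.26 m


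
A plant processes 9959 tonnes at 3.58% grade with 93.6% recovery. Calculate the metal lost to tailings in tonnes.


Total metal in feed:
= 9959 * 3.58 / 100 = 356.5322 tonnes
Metal recovered:
= 356.5322 * 93.6 / 100 = 333.7141392 tonnes
Metal lost to tailings:
= 356.5322 - 333.7141392
= 22.8181 tonnes

22.8181 tonnes


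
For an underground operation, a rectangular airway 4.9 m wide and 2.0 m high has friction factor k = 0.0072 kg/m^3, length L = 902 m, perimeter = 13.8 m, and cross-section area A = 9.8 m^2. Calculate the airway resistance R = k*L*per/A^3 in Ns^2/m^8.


Compute the numerator:
k * L * per = 0.0072 * 902 * 13.8
= 89.62272
Compute the denominator:
A^3 = 9.8^3 = 941.192
Resistance:
R = 89.62272 / 941.192
= 0.0952 Ns^2/m^8

0.0952 Ns^2/m^8


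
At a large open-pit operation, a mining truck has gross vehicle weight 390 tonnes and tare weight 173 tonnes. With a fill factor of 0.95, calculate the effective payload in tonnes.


206.15 tonnes

Maximum payload = gross - tare
= 390 - 173 = 217 tonnes
Effective payload = max payload * fill factor
= 217 * 0.95
= 206.15 tonnes


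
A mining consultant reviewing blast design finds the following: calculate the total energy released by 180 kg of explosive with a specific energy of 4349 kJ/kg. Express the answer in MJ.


Energy = mass * specific_energy / 1000
= 180 * 4349 / 1000
= 782820 / 1000
= 782.82 MJ

782.82 MJ


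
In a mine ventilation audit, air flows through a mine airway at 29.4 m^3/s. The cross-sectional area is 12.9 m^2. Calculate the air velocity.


Velocity = flow rate / cross-sectional area
= 29.4 / 12.9
= 2.2791 m/s

2.2791 m/s


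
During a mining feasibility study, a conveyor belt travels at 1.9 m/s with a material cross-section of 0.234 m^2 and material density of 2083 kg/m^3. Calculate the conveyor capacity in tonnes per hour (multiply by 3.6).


Volumetric flow = speed * area
= 1.9 * 0.234 = 0.4446 m^3/s
Mass flow = volumetric * density
= 0.4446 * 2083 = 926.1018 kg/s
Convert to t/h: multiply by 3.6
Capacity = 926.1018 * 3.6
= 3333.9665 t/h

3333.9665 t/h


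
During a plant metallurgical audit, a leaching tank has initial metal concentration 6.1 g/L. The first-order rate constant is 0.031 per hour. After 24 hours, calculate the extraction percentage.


52.4791%

Compute the exponent:
-k * t = -0.031 * 24 = -0.744
Remaining concentration:
C = 6.1 * exp(-0.744)
= 6.1 * 0.4752092717
= 2.898776557 g/L
Extracted = 6.1 - 2.898776557 = 3.201223443 g/L
Extraction % = 3.201223443 / 6.1 * 100
= 52.4791%


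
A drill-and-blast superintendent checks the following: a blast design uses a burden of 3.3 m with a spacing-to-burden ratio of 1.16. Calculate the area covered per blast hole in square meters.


12.6324 m^2

First, find the spacing:
Spacing = burden * ratio = 3.3 * 1.16
= 3.828 m
Then, calculate the area:
Area = burden * spacing = 3.3 * 3.828
= 12.6324 m^2


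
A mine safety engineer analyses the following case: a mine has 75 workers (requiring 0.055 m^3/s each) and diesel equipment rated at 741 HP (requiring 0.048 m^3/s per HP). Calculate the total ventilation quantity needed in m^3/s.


39.693 m^3/s

Airflow for workers:
Q_people = 75 * 0.055 = 4.125 m^3/s
Airflow for diesel equipment:
Q_diesel = 741 * 0.048 = 35.568 m^3/s
Total ventilation:
Q_total = 4.125 + 35.568
= 39.693 m^3/s


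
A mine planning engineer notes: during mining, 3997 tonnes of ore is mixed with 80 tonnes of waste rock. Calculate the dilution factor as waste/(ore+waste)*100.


1.9622%

Total material = ore + waste
= 3997 + 80 = 4077 tonnes
Dilution = waste / total * 100
= 80 / 4077 * 100
= 0.01962227128 * 100
= 1.9622%


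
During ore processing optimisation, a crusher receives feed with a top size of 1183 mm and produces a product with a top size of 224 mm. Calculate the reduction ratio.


5.2813

Reduction ratio = feed size / product size
= 1183 / 224
= 5.2813


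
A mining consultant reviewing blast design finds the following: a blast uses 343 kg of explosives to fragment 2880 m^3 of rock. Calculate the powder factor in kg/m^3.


Powder factor = explosive mass / rock volume
= 343 / 2880
= 0.1191 kg/m^3

0.1191 kg/m^3


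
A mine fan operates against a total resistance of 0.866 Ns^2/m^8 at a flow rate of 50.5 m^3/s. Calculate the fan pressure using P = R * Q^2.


2208.5165 Pa

Compute Q^2:
Q^2 = 50.5^2 = 2550.25
Compute pressure:
P = R * Q^2 = 0.866 * 2550.25
= 2208.5165 Pa


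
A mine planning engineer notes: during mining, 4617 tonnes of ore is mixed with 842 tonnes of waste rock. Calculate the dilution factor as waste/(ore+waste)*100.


15.4241%

Total material = ore + waste
= 4617 + 842 = 5459 tonnes
Dilution = waste / total * 100
= 842 / 5459 * 100
= 0.1542407034 * 100
= 15.4241%


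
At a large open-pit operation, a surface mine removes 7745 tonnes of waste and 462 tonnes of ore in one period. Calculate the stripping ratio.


16.7641

Stripping ratio = waste tonnage / ore tonnage
= 7745 / 462
= 16.7641


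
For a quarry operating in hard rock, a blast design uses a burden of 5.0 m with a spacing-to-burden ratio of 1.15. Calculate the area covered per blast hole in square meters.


28.75 m^2

First, find the spacing:
Spacing = burden * ratio = 5.0 * 1.15
= 5.75 m
Then, calculate the area:
Area = burden * spacing = 5.0 * 5.75
= 28.75 m^2


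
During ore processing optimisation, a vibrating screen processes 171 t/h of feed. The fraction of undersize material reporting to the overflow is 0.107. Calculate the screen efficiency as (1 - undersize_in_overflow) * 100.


Screen efficiency = (1 - fraction of undersize in overflow) * 100
= (1 - 0.107) * 100
= 0.893 * 100
= 89.3%

89.3%


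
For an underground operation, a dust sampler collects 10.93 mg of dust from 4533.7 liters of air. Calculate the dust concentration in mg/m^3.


Convert liters to m^3: 1 m^3 = 1000 L
Concentration = mass / volume * 1000
= 10.93 / 4533.7 * 1000
= 0.002410834418 * 1000
= 2.4108 mg/m^3

2.4108 mg/m^3


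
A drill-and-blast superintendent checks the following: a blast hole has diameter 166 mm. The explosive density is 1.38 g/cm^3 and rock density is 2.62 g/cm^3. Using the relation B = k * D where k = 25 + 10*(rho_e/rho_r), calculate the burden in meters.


First, compute k:
rho_e / rho_r = 1.38 / 2.62 = 0.5267175573
k = 25 + 10 * 0.5267175573 = 30.26717557
Then, compute burden:
B = k * D / 1000 = 30.26717557 * 166 / 1000
= 5024.351145 / 1000
= 5.0244 m

5.0244 m


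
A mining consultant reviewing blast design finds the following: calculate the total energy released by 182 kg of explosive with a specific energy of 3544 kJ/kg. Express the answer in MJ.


645.008 MJ

Energy = mass * specific_energy / 1000
= 182 * 3544 / 1000
= 645008 / 1000
= 645.008 MJ


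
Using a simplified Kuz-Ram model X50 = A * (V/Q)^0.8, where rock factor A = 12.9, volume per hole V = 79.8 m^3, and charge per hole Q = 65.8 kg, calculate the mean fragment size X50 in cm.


15.0526 cm

Compute V/Q:
V/Q = 79.8 / 65.8 = 1.212765957
Raise to the power 0.8:
(V/Q)^0.8 = 1.212765957^0.8 = 1.166867646
Multiply by A:
X50 = 12.9 * 1.166867646
= 15.0526 cm


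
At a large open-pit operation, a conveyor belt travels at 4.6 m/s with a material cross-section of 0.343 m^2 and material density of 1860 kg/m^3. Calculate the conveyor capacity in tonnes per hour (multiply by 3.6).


Volumetric flow = speed * area
= 4.6 * 0.343 = 1.5778 m^3/s
Mass flow = volumetric * density
= 1.5778 * 1860 = 2934.708 kg/s
Convert to t/h: multiply by 3.6
Capacity = 2934.708 * 3.6
= 10564.9488 t/h

10564.9488 t/h


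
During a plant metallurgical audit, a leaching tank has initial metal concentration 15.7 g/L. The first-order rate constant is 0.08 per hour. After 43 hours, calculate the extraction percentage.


96.7935%

Compute the exponent:
-k * t = -0.08 * 43 = -3.44
Remaining concentration:
C = 15.7 * exp(-3.44)
= 15.7 * 0.03206468533
= 0.5034155596 g/L
Extracted = 15.7 - 0.5034155596 = 15.19658444 g/L
Extraction % = 15.19658444 / 15.7 * 100
= 96.7935%


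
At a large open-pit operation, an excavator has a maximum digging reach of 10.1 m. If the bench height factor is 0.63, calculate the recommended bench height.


6.363 m

Bench height = reach * factor
= 10.1 * 0.63
= 6.363 m


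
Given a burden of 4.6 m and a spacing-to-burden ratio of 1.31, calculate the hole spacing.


Spacing = burden * ratio
= 4.6 * 1.31
= 6.026 m

6.026 m


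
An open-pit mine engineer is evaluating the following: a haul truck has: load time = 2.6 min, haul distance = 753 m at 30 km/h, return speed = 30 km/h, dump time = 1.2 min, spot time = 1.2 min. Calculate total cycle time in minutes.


8.012 min

Convert haul speed to m/min: 30 * 1000/60 = 500 m/min
Haul time = 753 / 500 = 1.506 min
Convert return speed to m/min: 30 * 1000/60 = 500 m/min
Return time = 753 / 500 = 1.506 min
Total cycle time:
= 2.6 + 1.506 + 1.2 + 1.506 + 1.2
= 8.012 min


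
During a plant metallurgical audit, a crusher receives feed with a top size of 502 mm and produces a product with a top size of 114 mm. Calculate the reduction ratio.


4.4035

Reduction ratio = feed size / product size
= 502 / 114
= 4.4035


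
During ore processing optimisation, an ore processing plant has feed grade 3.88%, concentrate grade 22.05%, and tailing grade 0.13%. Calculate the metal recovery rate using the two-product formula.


Using the two-product formula:
R = 100 * c * (f - t) / (f * (c - t))
Numerator = 100 * 22.05 * (3.88 - 0.13)
= 100 * 22.05 * 3.75
= 8268.75
Denominator = 3.88 * (22.05 - 0.13)
= 3.88 * 21.92
= 85.0496
R = 8268.75 / 85.0496
= 97.2227%

97.2227%


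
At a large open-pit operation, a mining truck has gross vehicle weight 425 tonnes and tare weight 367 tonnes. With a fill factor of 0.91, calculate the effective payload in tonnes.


52.78 tonnes

Maximum payload = gross - tare
= 425 - 367 = 58 tonnes
Effective payload = max payload * fill factor
= 58 * 0.91
= 52.78 tonnes


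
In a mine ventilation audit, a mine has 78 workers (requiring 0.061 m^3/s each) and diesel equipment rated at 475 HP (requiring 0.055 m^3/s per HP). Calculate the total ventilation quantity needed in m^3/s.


Airflow for workers:
Q_people = 78 * 0.061 = 4.758 m^3/s
Airflow for diesel equipment:
Q_diesel = 475 * 0.055 = 26.125 m^3/s
Total ventilation:
Q_total = 4.758 + 26.125
= 30.883 m^3/s

30.883 m^3/s


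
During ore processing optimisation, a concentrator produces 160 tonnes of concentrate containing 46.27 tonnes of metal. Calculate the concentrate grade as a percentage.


Grade = (metal in concentrate / concentrate mass) * 100
= (46.27 / 160) * 100
= 0.2891875 * 100
= 28.9188%

28.9188%


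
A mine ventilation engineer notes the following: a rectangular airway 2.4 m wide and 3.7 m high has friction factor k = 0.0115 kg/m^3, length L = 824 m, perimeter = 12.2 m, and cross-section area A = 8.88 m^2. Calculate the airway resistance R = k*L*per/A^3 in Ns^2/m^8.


Compute the numerator:
k * L * per = 0.0115 * 824 * 12.2
= 115.6072
Compute the denominator:
A^3 = 8.88^3 = 700.227072
Resistance:
R = 115.6072 / 700.227072
= 0.1651 Ns^2/m^8

0.1651 Ns^2/m^8


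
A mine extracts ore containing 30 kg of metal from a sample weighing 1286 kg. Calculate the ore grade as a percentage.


2.3328%

Ore grade = (metal mass / ore mass) * 100
= (30 / 1286) * 100
= 0.0233281493 * 100
= 2.3328%


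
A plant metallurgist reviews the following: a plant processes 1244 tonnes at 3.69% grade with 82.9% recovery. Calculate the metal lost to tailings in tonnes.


Total metal in feed:
= 1244 * 3.69 / 100 = 45.9036 tonnes
Metal recovered:
= 45.9036 * 82.9 / 100 = 38.0540844 tonnes
Metal lost to tailings:
= 45.9036 - 38.0540844
= 7.8495 tonnes

7.8495 tonnes


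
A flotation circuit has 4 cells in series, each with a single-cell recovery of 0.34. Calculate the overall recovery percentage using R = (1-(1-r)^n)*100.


Complement of single-cell recovery:
1 - r = 1 - 0.34 = 0.66
Raise to power n:
(1 - r)^4 = 0.66^4 = 0.18974736
Overall recovery:
R = (1 - 0.18974736) * 100
= 81.0253%

81.0253%


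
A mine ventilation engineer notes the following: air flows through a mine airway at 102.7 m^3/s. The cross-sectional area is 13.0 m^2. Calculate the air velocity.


7.9 m/s

Velocity = flow rate / cross-sectional area
= 102.7 / 13.0
= 7.9 m/s


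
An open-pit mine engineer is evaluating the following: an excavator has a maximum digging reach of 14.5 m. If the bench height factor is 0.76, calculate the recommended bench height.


11.02 m

Bench height = reach * factor
= 14.5 * 0.76
= 11.02 m


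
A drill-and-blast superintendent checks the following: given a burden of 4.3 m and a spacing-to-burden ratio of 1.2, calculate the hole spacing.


Spacing = burden * ratio
= 4.3 * 1.2
= 5.16 m

5.16 m


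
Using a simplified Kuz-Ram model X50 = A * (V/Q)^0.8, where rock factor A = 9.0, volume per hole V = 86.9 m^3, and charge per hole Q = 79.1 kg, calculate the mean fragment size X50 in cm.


9.7032 cm

Compute V/Q:
V/Q = 86.9 / 79.1 = 1.098609355
Raise to the power 0.8:
(V/Q)^0.8 = 1.098609355^0.8 = 1.078138697
Multiply by A:
X50 = 9.0 * 1.078138697
= 9.7032 cm


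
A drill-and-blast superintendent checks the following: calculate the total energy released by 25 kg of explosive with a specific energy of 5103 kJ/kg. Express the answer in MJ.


Energy = mass * specific_energy / 1000
= 25 * 5103 / 1000
= 127575 / 1000
= 127.575 MJ

127.575 MJ


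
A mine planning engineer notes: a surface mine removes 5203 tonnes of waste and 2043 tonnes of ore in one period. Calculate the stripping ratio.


2.5467

Stripping ratio = waste tonnage / ore tonnage
= 5203 / 2043
= 2.5467


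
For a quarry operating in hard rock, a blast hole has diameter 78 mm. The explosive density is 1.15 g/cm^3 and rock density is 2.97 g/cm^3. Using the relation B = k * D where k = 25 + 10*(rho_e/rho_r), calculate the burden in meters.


2.252 m

First, compute k:
rho_e / rho_r = 1.15 / 2.97 = 0.3872053872
k = 25 + 10 * 0.3872053872 = 28.87205387
Then, compute burden:
B = k * D / 1000 = 28.87205387 * 78 / 1000
= 2252.020202 / 1000
= 2.252 m


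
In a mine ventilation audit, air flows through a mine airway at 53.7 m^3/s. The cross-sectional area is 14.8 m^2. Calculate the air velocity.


3.6284 m/s

Velocity = flow rate / cross-sectional area
= 53.7 / 14.8
= 3.6284 m/s


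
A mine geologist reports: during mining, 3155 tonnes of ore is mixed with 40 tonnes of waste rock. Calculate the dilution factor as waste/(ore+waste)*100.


Total material = ore + waste
= 3155 + 40 = 3195 tonnes
Dilution = waste / total * 100
= 40 / 3195 * 100
= 0.01251956182 * 100
= 1.252%

1.252%


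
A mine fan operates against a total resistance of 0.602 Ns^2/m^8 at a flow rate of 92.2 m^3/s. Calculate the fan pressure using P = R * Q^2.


5117.5057 Pa

Compute Q^2:
Q^2 = 92.2^2 = 8500.84
Compute pressure:
P = R * Q^2 = 0.602 * 8500.84
= 5117.5057 Pa


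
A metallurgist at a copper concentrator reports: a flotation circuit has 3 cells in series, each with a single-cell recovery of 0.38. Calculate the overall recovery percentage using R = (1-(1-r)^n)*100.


Complement of single-cell recovery:
1 - r = 1 - 0.38 = 0.62
Raise to power n:
(1 - r)^3 = 0.62^3 = 0.238328
Overall recovery:
R = (1 - 0.238328) * 100
= 76.1672%

76.1672%


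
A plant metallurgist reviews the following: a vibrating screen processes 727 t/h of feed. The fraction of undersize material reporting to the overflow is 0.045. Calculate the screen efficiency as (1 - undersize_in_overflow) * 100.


Screen efficiency = (1 - fraction of undersize in overflow) * 100
= (1 - 0.045) * 100
= 0.955 * 100
= 95.5%

95.5%


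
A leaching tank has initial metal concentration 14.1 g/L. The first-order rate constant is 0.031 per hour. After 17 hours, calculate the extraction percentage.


Compute the exponent:
-k * t = -0.031 * 17 = -0.527
Remaining concentration:
C = 14.1 * exp(-0.527)
= 14.1 * 0.590373436
= 8.324265447 g/L
Extracted = 14.1 - 8.324265447 = 5.775734553 g/L
Extraction % = 5.775734553 / 14.1 * 100
= 40.9627%

40.9627%


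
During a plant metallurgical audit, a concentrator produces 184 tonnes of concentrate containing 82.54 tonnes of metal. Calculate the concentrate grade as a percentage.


44.8587%

Grade = (metal in concentrate / concentrate mass) * 100
= (82.54 / 184) * 100
= 0.4485869565 * 100
= 44.8587%


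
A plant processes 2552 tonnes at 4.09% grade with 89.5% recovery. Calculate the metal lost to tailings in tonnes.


Total metal in feed:
= 2552 * 4.09 / 100 = 104.3768 tonnes
Metal recovered:
= 104.3768 * 89.5 / 100 = 93.417236 tonnes
Metal lost to tailings:
= 104.3768 - 93.417236
= 10.9596 tonnes

10.9596 tonnes


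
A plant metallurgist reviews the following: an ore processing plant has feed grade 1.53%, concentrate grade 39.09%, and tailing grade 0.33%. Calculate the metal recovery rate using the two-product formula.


79.0991%

Using the two-product formula:
R = 100 * c * (f - t) / (f * (c - t))
Numerator = 100 * 39.09 * (1.53 - 0.33)
= 100 * 39.09 * 1.2
= 4690.8
Denominator = 1.53 * (39.09 - 0.33)
= 1.53 * 38.76
= 59.3028
R = 4690.8 / 59.3028
= 79.0991%


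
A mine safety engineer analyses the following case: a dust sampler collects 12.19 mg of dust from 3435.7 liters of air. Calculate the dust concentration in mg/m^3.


3.548 mg/m^3

Convert liters to m^3: 1 m^3 = 1000 L
Concentration = mass / volume * 1000
= 12.19 / 3435.7 * 1000
= 0.003548039701 * 1000
= 3.548 mg/m^3


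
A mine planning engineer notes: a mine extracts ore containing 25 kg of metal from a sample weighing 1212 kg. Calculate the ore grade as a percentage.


2.0627%

Ore grade = (metal mass / ore mass) * 100
= (25 / 1212) * 100
= 0.02062706271 * 100
= 2.0627%


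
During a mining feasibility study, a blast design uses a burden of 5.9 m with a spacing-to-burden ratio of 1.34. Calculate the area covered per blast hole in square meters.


46.6454 m^2

First, find the spacing:
Spacing = burden * ratio = 5.9 * 1.34
= 7.906 m
Then, calculate the area:
Area = burden * spacing = 5.9 * 7.906
= 46.6454 m^2


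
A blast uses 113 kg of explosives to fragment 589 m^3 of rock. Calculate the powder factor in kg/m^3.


0.1919 kg/m^3

Powder factor = explosive mass / rock volume
= 113 / 589
= 0.1919 kg/m^3


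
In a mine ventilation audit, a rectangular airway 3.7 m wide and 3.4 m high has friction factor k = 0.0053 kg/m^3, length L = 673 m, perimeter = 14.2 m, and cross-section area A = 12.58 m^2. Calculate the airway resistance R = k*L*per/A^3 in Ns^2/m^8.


0.0254 Ns^2/m^8

Compute the numerator:
k * L * per = 0.0053 * 673 * 14.2
= 50.64998
Compute the denominator:
A^3 = 12.58^3 = 1990.865512
Resistance:
R = 50.64998 / 1990.865512
= 0.0254 Ns^2/m^8


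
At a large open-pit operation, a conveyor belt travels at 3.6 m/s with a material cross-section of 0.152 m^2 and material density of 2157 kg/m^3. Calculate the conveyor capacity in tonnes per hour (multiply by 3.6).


Volumetric flow = speed * area
= 3.6 * 0.152 = 0.5472 m^3/s
Mass flow = volumetric * density
= 0.5472 * 2157 = 1180.3104 kg/s
Convert to t/h: multiply by 3.6
Capacity = 1180.3104 * 3.6
= 4249.1174 t/h

4249.1174 t/h


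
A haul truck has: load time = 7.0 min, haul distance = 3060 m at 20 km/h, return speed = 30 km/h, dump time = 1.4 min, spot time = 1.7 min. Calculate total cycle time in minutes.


25.4 min

Convert haul speed to m/min: 20 * 1000/60 = 333.3333333 m/min
Haul time = 3060 / 333.3333333 = 9.18 min
Convert return speed to m/min: 30 * 1000/60 = 500 m/min
Return time = 3060 / 500 = 6.12 min
Total cycle time:
= 7.0 + 9.18 + 1.4 + 6.12 + 1.7
= 25.4 min


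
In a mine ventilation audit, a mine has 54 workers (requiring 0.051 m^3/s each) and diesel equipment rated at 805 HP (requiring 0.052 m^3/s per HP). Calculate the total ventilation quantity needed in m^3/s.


Airflow for workers:
Q_people = 54 * 0.051 = 2.754 m^3/s
Airflow for diesel equipment:
Q_diesel = 805 * 0.052 = 41.86 m^3/s
Total ventilation:
Q_total = 2.754 + 41.86
= 44.614 m^3/s

44.614 m^3/s


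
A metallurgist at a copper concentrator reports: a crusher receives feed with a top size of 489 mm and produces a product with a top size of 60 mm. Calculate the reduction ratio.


8.15

Reduction ratio = feed size / product size
= 489 / 60
= 8.15


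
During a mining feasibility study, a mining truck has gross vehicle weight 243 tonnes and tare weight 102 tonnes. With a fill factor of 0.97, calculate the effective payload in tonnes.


Maximum payload = gross - tare
= 243 - 102 = 141 tonnes
Effective payload = max payload * fill factor
= 141 * 0.97
= 136.77 tonnes

136.77 tonnes


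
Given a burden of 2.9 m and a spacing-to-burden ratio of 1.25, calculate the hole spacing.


3.625 m

Spacing = burden * ratio
= 2.9 * 1.25
= 3.625 m


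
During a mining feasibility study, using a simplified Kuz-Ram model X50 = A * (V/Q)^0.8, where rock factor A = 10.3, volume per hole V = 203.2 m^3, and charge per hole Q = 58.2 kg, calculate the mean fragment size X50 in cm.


Compute V/Q:
V/Q = 203.2 / 58.2 = 3.491408935
Raise to the power 0.8:
(V/Q)^0.8 = 3.491408935^0.8 = 2.718945955
Multiply by A:
X50 = 10.3 * 2.718945955
= 28.0051 cm

28.0051 cm


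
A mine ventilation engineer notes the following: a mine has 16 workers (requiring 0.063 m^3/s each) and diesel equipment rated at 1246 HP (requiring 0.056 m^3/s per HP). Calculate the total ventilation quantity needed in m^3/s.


70.784 m^3/s

Airflow for workers:
Q_people = 16 * 0.063 = 1.008 m^3/s
Airflow for diesel equipment:
Q_diesel = 1246 * 0.056 = 69.776 m^3/s
Total ventilation:
Q_total = 1.008 + 69.776
= 70.784 m^3/s


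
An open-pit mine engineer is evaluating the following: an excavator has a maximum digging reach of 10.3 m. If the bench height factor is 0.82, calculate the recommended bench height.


Bench height = reach * factor
= 10.3 * 0.82
= 8.446 m

8.446 m


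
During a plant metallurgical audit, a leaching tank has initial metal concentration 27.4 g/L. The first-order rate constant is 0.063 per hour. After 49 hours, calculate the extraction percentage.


Compute the exponent:
-k * t = -0.063 * 49 = -3.087
Remaining concentration:
C = 27.4 * exp(-3.087)
= 27.4 * 0.04563866523
= 1.250499427 g/L
Extracted = 27.4 - 1.250499427 = 26.14950057 g/L
Extraction % = 26.14950057 / 27.4 * 100
= 95.4361%

95.4361%


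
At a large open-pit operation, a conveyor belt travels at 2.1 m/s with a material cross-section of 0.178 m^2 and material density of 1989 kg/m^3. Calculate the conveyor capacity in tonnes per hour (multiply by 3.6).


2676.5575 t/h

Volumetric flow = speed * area
= 2.1 * 0.178 = 0.3738 m^3/s
Mass flow = volumetric * density
= 0.3738 * 1989 = 743.4882 kg/s
Convert to t/h: multiply by 3.6
Capacity = 743.4882 * 3.6
= 2676.5575 t/h


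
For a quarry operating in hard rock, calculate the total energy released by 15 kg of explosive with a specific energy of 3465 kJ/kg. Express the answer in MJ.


Energy = mass * specific_energy / 1000
= 15 * 3465 / 1000
= 51975 / 1000
= 51.975 MJ

51.975 MJ


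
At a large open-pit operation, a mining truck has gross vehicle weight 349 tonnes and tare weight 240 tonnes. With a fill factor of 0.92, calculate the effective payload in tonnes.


100.28 tonnes

Maximum payload = gross - tare
= 349 - 240 = 109 tonnes
Effective payload = max payload * fill factor
= 109 * 0.92
= 100.28 tonnes


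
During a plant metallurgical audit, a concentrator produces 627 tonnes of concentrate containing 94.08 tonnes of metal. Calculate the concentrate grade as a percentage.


Grade = (metal in concentrate / concentrate mass) * 100
= (94.08 / 627) * 100
= 0.1500478469 * 100
= 15.0048%

15.0048%


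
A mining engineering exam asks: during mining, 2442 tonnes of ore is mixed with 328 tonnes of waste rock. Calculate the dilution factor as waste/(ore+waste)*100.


11.8412%

Total material = ore + waste
= 2442 + 328 = 2770 tonnes
Dilution = waste / total * 100
= 328 / 2770 * 100
= 0.1184115523 * 100
= 11.8412%


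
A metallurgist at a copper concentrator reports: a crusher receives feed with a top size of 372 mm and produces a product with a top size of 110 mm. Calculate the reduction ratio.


Reduction ratio = feed size / product size
= 372 / 110
= 3.3818

3.3818


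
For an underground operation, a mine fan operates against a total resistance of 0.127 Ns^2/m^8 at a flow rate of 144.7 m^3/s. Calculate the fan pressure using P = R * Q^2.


Compute Q^2:
Q^2 = 144.7^2 = 20938.09
Compute pressure:
P = R * Q^2 = 0.127 * 20938.09
= 2659.1374 Pa

2659.1374 Pa


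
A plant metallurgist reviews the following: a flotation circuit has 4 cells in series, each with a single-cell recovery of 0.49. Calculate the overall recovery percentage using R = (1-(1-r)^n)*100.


93.2348%

Complement of single-cell recovery:
1 - r = 1 - 0.49 = 0.51
Raise to power n:
(1 - r)^4 = 0.51^4 = 0.06765201
Overall recovery:
R = (1 - 0.06765201) * 100
= 93.2348%


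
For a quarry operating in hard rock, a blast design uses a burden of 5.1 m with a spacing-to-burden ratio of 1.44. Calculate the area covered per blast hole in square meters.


First, find the spacing:
Spacing = burden * ratio = 5.1 * 1.44
= 7.344 m
Then, calculate the area:
Area = burden * spacing = 5.1 * 7.344
= 37.4544 m^2

37.4544 m^2


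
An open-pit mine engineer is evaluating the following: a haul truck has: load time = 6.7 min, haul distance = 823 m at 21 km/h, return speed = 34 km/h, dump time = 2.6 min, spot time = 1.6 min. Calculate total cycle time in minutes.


14.7038 min

Convert haul speed to m/min: 21 * 1000/60 = 350 m/min
Haul time = 823 / 350 = 2.351428571 min
Convert return speed to m/min: 34 * 1000/60 = 566.6666667 m/min
Return time = 823 / 566.6666667 = 1.452352941 min
Total cycle time:
= 6.7 + 2.351428571 + 2.6 + 1.452352941 + 1.6
= 14.7038 min


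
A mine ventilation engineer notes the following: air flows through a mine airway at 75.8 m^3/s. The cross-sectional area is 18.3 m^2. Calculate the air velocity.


4.1421 m/s

Velocity = flow rate / cross-sectional area
= 75.8 / 18.3
= 4.1421 m/s


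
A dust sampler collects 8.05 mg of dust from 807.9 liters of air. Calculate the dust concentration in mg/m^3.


9.9641 mg/m^3

Convert liters to m^3: 1 m^3 = 1000 L
Concentration = mass / volume * 1000
= 8.05 / 807.9 * 1000
= 0.009964104468 * 1000
= 9.9641 mg/m^3


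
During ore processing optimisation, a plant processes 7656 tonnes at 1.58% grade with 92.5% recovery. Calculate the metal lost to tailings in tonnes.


9.0724 tonnes

Total metal in feed:
= 7656 * 1.58 / 100 = 120.9648 tonnes
Metal recovered:
= 120.9648 * 92.5 / 100 = 111.89244 tonnes
Metal lost to tailings:
= 120.9648 - 111.89244
= 9.0724 tonnes


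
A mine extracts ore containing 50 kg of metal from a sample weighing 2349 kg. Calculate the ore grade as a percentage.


2.1286%

Ore grade = (metal mass / ore mass) * 100
= (50 / 2349) * 100
= 0.02128565347 * 100
= 2.1286%


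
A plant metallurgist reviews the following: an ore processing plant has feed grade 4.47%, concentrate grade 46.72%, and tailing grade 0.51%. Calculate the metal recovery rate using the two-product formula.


Using the two-product formula:
R = 100 * c * (f - t) / (f * (c - t))
Numerator = 100 * 46.72 * (4.47 - 0.51)
= 100 * 46.72 * 3.96
= 18501.12
Denominator = 4.47 * (46.72 - 0.51)
= 4.47 * 46.21
= 206.5587
R = 18501.12 / 206.5587
= 89.5683%

89.5683%


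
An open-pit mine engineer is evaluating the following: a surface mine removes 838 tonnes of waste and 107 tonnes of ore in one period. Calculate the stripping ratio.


Stripping ratio = waste tonnage / ore tonnage
= 838 / 107
= 7.8318

7.8318


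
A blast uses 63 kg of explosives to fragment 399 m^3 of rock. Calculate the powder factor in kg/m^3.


0.1579 kg/m^3

Powder factor = explosive mass / rock volume
= 63 / 399
= 0.1579 kg/m^3


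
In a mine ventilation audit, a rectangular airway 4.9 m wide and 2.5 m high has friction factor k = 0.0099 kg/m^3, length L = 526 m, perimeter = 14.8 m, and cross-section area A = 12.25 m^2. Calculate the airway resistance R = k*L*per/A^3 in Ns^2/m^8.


0.0419 Ns^2/m^8

Compute the numerator:
k * L * per = 0.0099 * 526 * 14.8
= 77.06952
Compute the denominator:
A^3 = 12.25^3 = 1838.265625
Resistance:
R = 77.06952 / 1838.265625
= 0.0419 Ns^2/m^8


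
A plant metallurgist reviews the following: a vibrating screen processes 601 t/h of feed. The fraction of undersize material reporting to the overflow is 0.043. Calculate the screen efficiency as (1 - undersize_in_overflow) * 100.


95.7%

Screen efficiency = (1 - fraction of undersize in overflow) * 100
= (1 - 0.043) * 100
= 0.957 * 100
= 95.7%


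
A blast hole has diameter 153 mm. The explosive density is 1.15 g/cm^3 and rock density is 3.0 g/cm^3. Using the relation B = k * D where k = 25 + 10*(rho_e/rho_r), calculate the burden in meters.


4.4115 m

First, compute k:
rho_e / rho_r = 1.15 / 3.0 = 0.3833333333
k = 25 + 10 * 0.3833333333 = 28.83333333
Then, compute burden:
B = k * D / 1000 = 28.83333333 * 153 / 1000
= 4411.5 / 1000
= 4.4115 m


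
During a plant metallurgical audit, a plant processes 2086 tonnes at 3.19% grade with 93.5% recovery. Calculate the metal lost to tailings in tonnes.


Total metal in feed:
= 2086 * 3.19 / 100 = 66.5434 tonnes
Metal recovered:
= 66.5434 * 93.5 / 100 = 62.218079 tonnes
Metal lost to tailings:
= 66.5434 - 62.218079
= 4.3253 tonnes

4.3253 tonnes


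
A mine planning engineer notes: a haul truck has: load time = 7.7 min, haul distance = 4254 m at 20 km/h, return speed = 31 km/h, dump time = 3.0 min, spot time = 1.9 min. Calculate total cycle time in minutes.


Convert haul speed to m/min: 20 * 1000/60 = 333.3333333 m/min
Haul time = 4254 / 333.3333333 = 12.762 min
Convert return speed to m/min: 31 * 1000/60 = 516.6666667 m/min
Return time = 4254 / 516.6666667 = 8.233548387 min
Total cycle time:
= 7.7 + 12.762 + 3.0 + 8.233548387 + 1.9
= 33.5955 min

33.5955 min


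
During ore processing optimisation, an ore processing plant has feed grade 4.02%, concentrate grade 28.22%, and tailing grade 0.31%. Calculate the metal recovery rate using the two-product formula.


Using the two-product formula:
R = 100 * c * (f - t) / (f * (c - t))
Numerator = 100 * 28.22 * (4.02 - 0.31)
= 100 * 28.22 * 3.71
= 10469.62
Denominator = 4.02 * (28.22 - 0.31)
= 4.02 * 27.91
= 112.1982
R = 10469.62 / 112.1982
= 93.3136%

93.3136%


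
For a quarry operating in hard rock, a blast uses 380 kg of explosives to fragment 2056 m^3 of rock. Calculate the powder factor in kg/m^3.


0.1848 kg/m^3

Powder factor = explosive mass / rock volume
= 380 / 2056
= 0.1848 kg/m^3


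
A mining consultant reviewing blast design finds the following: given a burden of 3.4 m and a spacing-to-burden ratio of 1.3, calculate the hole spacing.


Spacing = burden * ratio
= 3.4 * 1.3
= 4.42 m

4.42 m


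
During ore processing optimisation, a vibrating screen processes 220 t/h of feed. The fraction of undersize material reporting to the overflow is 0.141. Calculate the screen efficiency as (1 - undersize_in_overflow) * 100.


85.9%

Screen efficiency = (1 - fraction of undersize in overflow) * 100
= (1 - 0.141) * 100
= 0.859 * 100
= 85.9%


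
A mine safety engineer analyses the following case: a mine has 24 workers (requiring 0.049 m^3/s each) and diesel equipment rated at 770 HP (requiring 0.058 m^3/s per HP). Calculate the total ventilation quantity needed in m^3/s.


45.836 m^3/s

Airflow for workers:
Q_people = 24 * 0.049 = 1.176 m^3/s
Airflow for diesel equipment:
Q_diesel = 770 * 0.058 = 44.66 m^3/s
Total ventilation:
Q_total = 1.176 + 44.66
= 45.836 m^3/s


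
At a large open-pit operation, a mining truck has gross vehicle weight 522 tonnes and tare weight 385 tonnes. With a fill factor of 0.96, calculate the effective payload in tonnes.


131.52 tonnes

Maximum payload = gross - tare
= 522 - 385 = 137 tonnes
Effective payload = max payload * fill factor
= 137 * 0.96
= 131.52 tonnes


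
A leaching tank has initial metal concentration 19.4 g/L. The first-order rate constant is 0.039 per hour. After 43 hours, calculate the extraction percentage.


Compute the exponent:
-k * t = -0.039 * 43 = -1.677
Remaining concentration:
C = 19.4 * exp(-1.677)
= 19.4 * 0.1869339375
= 3.626518387 g/L
Extracted = 19.4 - 3.626518387 = 15.77348161 g/L
Extraction % = 15.77348161 / 19.4 * 100
= 81.3066%

81.3066%


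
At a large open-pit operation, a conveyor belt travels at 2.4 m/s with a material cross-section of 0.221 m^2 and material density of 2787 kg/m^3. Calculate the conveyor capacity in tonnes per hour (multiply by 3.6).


Volumetric flow = speed * area
= 2.4 * 0.221 = 0.5304 m^3/s
Mass flow = volumetric * density
= 0.5304 * 2787 = 1478.2248 kg/s
Convert to t/h: multiply by 3.6
Capacity = 1478.2248 * 3.6
= 5321.6093 t/h

5321.6093 t/h


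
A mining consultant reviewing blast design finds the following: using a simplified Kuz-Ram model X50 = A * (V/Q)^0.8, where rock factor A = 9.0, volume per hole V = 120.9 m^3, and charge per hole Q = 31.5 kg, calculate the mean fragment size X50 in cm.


Compute V/Q:
V/Q = 120.9 / 31.5 = 3.838095238
Raise to the power 0.8:
(V/Q)^0.8 = 3.838095238^0.8 = 2.932868544
Multiply by A:
X50 = 9.0 * 2.932868544
= 26.3958 cm

26.3958 cm


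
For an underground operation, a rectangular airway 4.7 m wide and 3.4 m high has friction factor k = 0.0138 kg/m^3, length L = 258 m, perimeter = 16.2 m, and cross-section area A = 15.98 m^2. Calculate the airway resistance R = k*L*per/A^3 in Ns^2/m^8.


0.0141 Ns^2/m^8

Compute the numerator:
k * L * per = 0.0138 * 258 * 16.2
= 57.67848
Compute the denominator:
A^3 = 15.98^3 = 4080.659192
Resistance:
R = 57.67848 / 4080.659192
= 0.0141 Ns^2/m^8


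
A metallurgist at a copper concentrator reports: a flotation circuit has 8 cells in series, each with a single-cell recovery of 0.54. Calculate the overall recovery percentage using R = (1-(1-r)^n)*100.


99.7995%

Complement of single-cell recovery:
1 - r = 1 - 0.54 = 0.46
Raise to power n:
(1 - r)^8 = 0.46^8 = 0.002004761223
Overall recovery:
R = (1 - 0.002004761223) * 100
= 99.7995%


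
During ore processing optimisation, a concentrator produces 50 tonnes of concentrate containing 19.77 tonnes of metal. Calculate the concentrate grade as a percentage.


Grade = (metal in concentrate / concentrate mass) * 100
= (19.77 / 50) * 100
= 0.3954 * 100
= 39.54%

39.54%


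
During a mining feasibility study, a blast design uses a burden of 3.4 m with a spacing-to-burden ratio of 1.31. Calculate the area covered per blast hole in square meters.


15.1436 m^2

First, find the spacing:
Spacing = burden * ratio = 3.4 * 1.31
= 4.454 m
Then, calculate the area:
Area = burden * spacing = 3.4 * 4.454
= 15.1436 m^2


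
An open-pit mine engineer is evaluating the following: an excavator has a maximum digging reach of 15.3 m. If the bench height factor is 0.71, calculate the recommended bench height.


10.863 m

Bench height = reach * factor
= 15.3 * 0.71
= 10.863 m


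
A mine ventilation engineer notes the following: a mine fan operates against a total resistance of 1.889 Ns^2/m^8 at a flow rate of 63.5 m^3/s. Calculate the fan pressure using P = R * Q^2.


Compute Q^2:
Q^2 = 63.5^2 = 4032.25
Compute pressure:
P = R * Q^2 = 1.889 * 4032.25
= 7616.9203 Pa

7616.9203 Pa


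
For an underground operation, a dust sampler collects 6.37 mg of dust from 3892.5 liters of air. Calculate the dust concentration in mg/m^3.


Convert liters to m^3: 1 m^3 = 1000 L
Concentration = mass / volume * 1000
= 6.37 / 3892.5 * 1000
= 0.001636480411 * 1000
= 1.6365 mg/m^3

1.6365 mg/m^3


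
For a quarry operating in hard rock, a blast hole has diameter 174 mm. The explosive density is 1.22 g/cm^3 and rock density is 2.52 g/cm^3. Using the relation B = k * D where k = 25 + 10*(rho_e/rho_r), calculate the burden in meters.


5.1924 m

First, compute k:
rho_e / rho_r = 1.22 / 2.52 = 0.4841269841
k = 25 + 10 * 0.4841269841 = 29.84126984
Then, compute burden:
B = k * D / 1000 = 29.84126984 * 174 / 1000
= 5192.380952 / 1000
= 5.1924 m


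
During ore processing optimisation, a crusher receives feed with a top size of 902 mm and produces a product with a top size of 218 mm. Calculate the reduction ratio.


4.1376

Reduction ratio = feed size / product size
= 902 / 218
= 4.1376


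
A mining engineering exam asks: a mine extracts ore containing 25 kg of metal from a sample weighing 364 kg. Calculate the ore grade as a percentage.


Ore grade = (metal mass / ore mass) * 100
= (25 / 364) * 100
= 0.06868131868 * 100
= 6.8681%

6.8681%


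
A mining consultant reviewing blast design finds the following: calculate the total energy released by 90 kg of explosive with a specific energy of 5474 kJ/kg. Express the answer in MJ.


492.66 MJ

Energy = mass * specific_energy / 1000
= 90 * 5474 / 1000
= 492660 / 1000
= 492.66 MJ
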